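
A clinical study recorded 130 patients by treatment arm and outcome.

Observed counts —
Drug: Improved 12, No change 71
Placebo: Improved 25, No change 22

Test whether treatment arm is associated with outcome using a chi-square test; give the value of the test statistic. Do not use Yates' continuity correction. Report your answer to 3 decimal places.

22.111

Row totals: 83, 47. Column totals: 37, 93. Grand total N = 130.
Expected counts (row total × column total / N):
  Drug, Improved: 83×37/130 = 23.6231
  Drug, No change: 83×93/130 = 59.3769
  Placebo, Improved: 47×37/130 = 13.3769
  Placebo, No change: 47×93/130 = 33.6231
Contributions (O − E)²/E:
  (12 − 23.6231)²/23.6231 = 5.7188
  (71 − 59.3769)²/59.3769 = 2.2752
  (25 − 13.3769)²/13.3769 = 10.0992
  (22 − 33.6231)²/33.6231 = 4.0180
χ² = 5.7188 + 2.2752 + 10.0992 + 4.0180 = 22.111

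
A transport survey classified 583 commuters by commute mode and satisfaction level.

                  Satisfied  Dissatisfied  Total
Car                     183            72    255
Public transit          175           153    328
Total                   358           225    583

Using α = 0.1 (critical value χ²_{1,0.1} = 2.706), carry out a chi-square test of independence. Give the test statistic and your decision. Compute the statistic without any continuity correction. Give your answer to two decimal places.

Grand total N = 583.
Expected counts (row total × column total / N):
  Car, Satisfied: 255×358/583 = 156.587
  Car, Dissatisfied: 255×225/583 = 98.413
  Public transit, Satisfied: 328×358/583 = 201.413
  Public transit, Dissatisfied: 328×225/583 = 126.587
Contributions (O − E)²/E:
  (183 − 156.587)²/156.587 = 4.4553
  (72 − 98.413)²/98.413 = 7.0890
  (175 − 201.413)²/201.413 = 3.4638
  (153 − 126.587)²/126.587 = 5.5112
χ² = 4.4553 + 7.0890 + 3.4638 + 5.5112 = 20.52
df = (2−1)(2−1) = 1. Since 20.52 > 2.706, reject the null hypothesis of independence at α = 0.1.

20.52; reject H₀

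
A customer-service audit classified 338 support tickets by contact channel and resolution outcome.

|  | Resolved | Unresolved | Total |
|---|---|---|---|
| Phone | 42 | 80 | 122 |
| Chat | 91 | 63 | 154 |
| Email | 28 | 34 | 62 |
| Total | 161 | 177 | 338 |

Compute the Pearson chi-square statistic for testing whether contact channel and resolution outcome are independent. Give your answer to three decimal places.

16.788

Grand total N = 338.
Expected counts (row total × column total / N):
  Phone, Resolved: 122×161/338 = 58.1124
  Phone, Unresolved: 122×177/338 = 63.8876
  Chat, Resolved: 154×161/338 = 73.3550
  Chat, Unresolved: 154×177/338 = 80.6450
  Email, Resolved: 62×161/338 = 29.5325
  Email, Unresolved: 62×177/338 = 32.4675
Contributions (O − E)²/E:
  (42 − 58.1124)²/58.1124 = 4.4674
  (80 − 63.8876)²/63.8876 = 4.0635
  (91 − 73.3550)²/73.3550 = 4.2444
  (63 − 80.6450)²/80.6450 = 3.8607
  (28 − 29.5325)²/29.5325 = 0.0795
  (34 − 32.4675)²/32.4675 = 0.0723
χ² = 4.4674 + 4.0635 + 4.2444 + 3.8607 + 0.0795 + 0.0723 = 16.788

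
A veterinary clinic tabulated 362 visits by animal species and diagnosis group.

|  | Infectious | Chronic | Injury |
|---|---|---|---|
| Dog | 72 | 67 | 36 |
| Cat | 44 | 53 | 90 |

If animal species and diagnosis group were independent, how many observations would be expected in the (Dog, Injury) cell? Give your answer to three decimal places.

Row total (Dog) = 175; column total (Injury) = 126; grand total N = 362.
Expected count = (row total × column total) / N = 175 × 126 / 362 = 60.912.

60.912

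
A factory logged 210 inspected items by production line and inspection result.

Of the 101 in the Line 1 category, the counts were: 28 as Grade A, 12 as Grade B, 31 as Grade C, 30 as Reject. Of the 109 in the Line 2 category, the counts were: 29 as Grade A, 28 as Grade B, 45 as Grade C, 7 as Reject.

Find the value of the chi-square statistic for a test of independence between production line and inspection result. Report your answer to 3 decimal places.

23.022

Row totals: 101, 109. Column totals: 57, 40, 76, 37. Grand total N = 210.
Expected counts (row total × column total / N):
  Line 1, Grade A: 101×57/210 = 27.4143
  Line 1, Grade B: 101×40/210 = 19.2381
  Line 1, Grade C: 101×76/210 = 36.5524
  Line 1, Reject: 101×37/210 = 17.7952
  Line 2, Grade A: 109×57/210 = 29.5857
  Line 2, Grade B: 109×40/210 = 20.7619
  Line 2, Grade C: 109×76/210 = 39.4476
  Line 2, Reject: 109×37/210 = 19.2048
Contributions (O − E)²/E:
  (28 − 27.4143)²/27.4143 = 0.0125
  (12 − 19.2381)²/19.2381 = 2.7232
  (31 − 36.5524)²/36.5524 = 0.8434
  (30 − 17.7952)²/17.7952 = 8.3706
  (29 − 29.5857)²/29.5857 = 0.0116
  (28 − 20.7619)²/20.7619 = 2.5234
  (45 − 39.4476)²/39.4476 = 0.7815
  (7 − 19.2048)²/19.2048 = 7.7562
χ² = 0.0125 + 2.7232 + 0.8434 + 8.3706 + 0.0116 + 2.5234 + 0.7815 + 7.7562 = 23.022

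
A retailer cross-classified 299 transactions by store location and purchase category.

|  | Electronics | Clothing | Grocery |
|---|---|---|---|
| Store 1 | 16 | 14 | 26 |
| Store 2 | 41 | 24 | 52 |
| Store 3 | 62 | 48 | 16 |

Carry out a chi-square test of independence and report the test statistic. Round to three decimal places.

Row totals: 56, 117, 126. Column totals: 119, 86, 94. Grand total N = 299.
Expected counts (row total × column total / N):
  Store 1, Electronics: 56×119/299 = 22.2876
  Store 1, Clothing: 56×86/299 = 16.1070
  Store 1, Grocery: 56×94/299 = 17.6054
  Store 2, Electronics: 117×119/299 = 46.5652
  Store 2, Clothing: 117×86/299 = 33.6522
  Store 2, Grocery: 117×94/299 = 36.7826
  Store 3, Electronics: 126×119/299 = 50.1472
  Store 3, Clothing: 126×86/299 = 36.2408
  Store 3, Grocery: 126×94/299 = 39.6120
Contributions (O − E)²/E:
  (16 − 22.2876)²/22.2876 = 1.7738
  (14 − 16.1070)²/16.1070 = 0.2756
  (26 − 17.6054)²/17.6054 = 4.0027
  (41 − 46.5652)²/46.5652 = 0.6651
  (24 − 33.6522)²/33.6522 = 2.7685
  (52 − 36.7826)²/36.7826 = 6.2956
  (62 − 50.1472)²/50.1472 = 2.8015
  (48 − 36.2408)²/36.2408 = 3.8156
  (16 − 39.6120)²/39.6120 = 14.0747
χ² = 1.7738 + 0.2756 + 4.0027 + 0.6651 + 2.7685 + 6.2956 + 2.8015 + 3.8156 + 14.0747 = 36.473

36.473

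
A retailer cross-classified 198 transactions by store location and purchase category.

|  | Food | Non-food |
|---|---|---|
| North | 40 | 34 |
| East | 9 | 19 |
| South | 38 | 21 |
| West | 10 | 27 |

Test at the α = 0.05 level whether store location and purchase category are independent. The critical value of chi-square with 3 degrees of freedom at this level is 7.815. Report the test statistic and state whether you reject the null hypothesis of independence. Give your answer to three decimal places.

Row totals: 74, 28, 59, 37. Column totals: 97, 101. Grand total N = 198.
Expected counts (row total × column total / N):
  North, Food: 74×97/198 = 36.2525
  North, Non-food: 74×101/198 = 37.7475
  East, Food: 28×97/198 = 13.7172
  East, Non-food: 28×101/198 = 14.2828
  South, Food: 59×97/198 = 28.9040
  South, Non-food: 59×101/198 = 30.0960
  West, Food: 37×97/198 = 18.1263
  West, Non-food: 37×101/198 = 18.8737
Contributions (O − E)²/E:
  (40 − 36.2525)²/36.2525 = 0.3874
  (34 − 37.7475)²/37.7475 = 0.3720
  (9 − 13.7172)²/13.7172 = 1.6222
  (19 − 14.2828)²/14.2828 = 1.5580
  (38 − 28.9040)²/28.9040 = 2.8625
  (21 − 30.0960)²/30.0960 = 2.7491
  (10 − 18.1263)²/18.1263 = 3.6431
  (27 − 18.8737)²/18.8737 = 3.4989
χ² = 0.3874 + 0.3720 + 1.6222 + 1.5580 + 2.8625 + 2.7491 + 3.6431 + 3.4989 = 16.693
df = (4−1)(2−1) = 3. Since 16.693 > 7.815, reject the null hypothesis of independence at α = 0.05.

16.693; reject H₀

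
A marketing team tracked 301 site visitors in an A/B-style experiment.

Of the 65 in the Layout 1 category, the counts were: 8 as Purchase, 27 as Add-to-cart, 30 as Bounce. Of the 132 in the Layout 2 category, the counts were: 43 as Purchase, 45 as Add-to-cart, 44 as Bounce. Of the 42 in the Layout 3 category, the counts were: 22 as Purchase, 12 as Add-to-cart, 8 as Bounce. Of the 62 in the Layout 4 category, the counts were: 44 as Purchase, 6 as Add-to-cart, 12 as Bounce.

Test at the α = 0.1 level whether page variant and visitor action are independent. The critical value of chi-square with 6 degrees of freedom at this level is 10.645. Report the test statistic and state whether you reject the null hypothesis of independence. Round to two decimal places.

53.39; reject H₀

Row totals: 65, 132, 42, 62. Column totals: 117, 90, 94. Grand total N = 301.
Expected counts (row total × column total / N):
  Layout 1, Purchase: 65×117/301 = 25.266
  Layout 1, Add-to-cart: 65×90/301 = 19.435
  Layout 1, Bounce: 65×94/301 = 20.299
  Layout 2, Purchase: 132×117/301 = 51.309
  Layout 2, Add-to-cart: 132×90/301 = 39.468
  Layout 2, Bounce: 132×94/301 = 41.223
  Layout 3, Purchase: 42×117/301 = 16.326
  Layout 3, Add-to-cart: 42×90/301 = 12.558
  Layout 3, Bounce: 42×94/301 = 13.116
  Layout 4, Purchase: 62×117/301 = 24.100
  Layout 4, Add-to-cart: 62×90/301 = 18.538
  Layout 4, Bounce: 62×94/301 = 19.362
Contributions (O − E)²/E:
  (8 − 25.266)²/25.266 = 11.7990
  (27 − 19.435)²/19.435 = 2.9446
  (30 − 20.299)²/20.299 = 4.6362
  (43 − 51.309)²/51.309 = 1.3456
  (45 − 39.468)²/39.468 = 0.7754
  (44 − 41.223)²/41.223 = 0.1871
  (22 − 16.326)²/16.326 = 1.9720
  (12 − 12.558)²/12.558 = 0.0248
  (8 − 13.116)²/13.116 = 1.9955
  (44 − 24.100)²/24.100 = 16.4320
  (6 − 18.538)²/18.538 = 8.4800
  (12 − 19.362)²/19.362 = 2.7992
χ² = 11.7990 + 2.9446 + 4.6362 + 1.3456 + 0.7754 + 0.1871 + 1.9720 + 0.0248 + 1.9955 + 16.4320 + 8.4800 + 2.7992 = 53.39
df = (4−1)(3−1) = 6. Since 53.39 > 10.645, reject the null hypothesis of independence at α = 0.1.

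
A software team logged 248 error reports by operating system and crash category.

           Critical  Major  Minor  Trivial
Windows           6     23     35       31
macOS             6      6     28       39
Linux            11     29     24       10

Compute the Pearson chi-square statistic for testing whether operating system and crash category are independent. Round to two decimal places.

35.45

Row totals: 95, 79, 74. Column totals: 23, 58, 87, 80. Grand total N = 248.
Expected counts (row total × column total / N):
  Windows, Critical: 95×23/248 = 8.810
  Windows, Major: 95×58/248 = 22.218
  Windows, Minor: 95×87/248 = 33.327
  Windows, Trivial: 95×80/248 = 30.645
  macOS, Critical: 79×23/248 = 7.327
  macOS, Major: 79×58/248 = 18.476
  macOS, Minor: 79×87/248 = 27.714
  macOS, Trivial: 79×80/248 = 25.484
  Linux, Critical: 74×23/248 = 6.863
  Linux, Major: 74×58/248 = 17.306
  Linux, Minor: 74×87/248 = 25.960
  Linux, Trivial: 74×80/248 = 23.871
Contributions (O − E)²/E:
  (6 − 8.810)²/8.810 = 0.8963
  (23 − 22.218)²/22.218 = 0.0275
  (35 − 33.327)²/33.327 = 0.0840
  (31 − 30.645)²/30.645 = 0.0041
  (6 − 7.327)²/7.327 = 0.2403
  (6 − 18.476)²/18.476 = 8.4245
  (28 − 27.714)²/27.714 = 0.0030
  (39 − 25.484)²/25.484 = 7.1685
  (11 − 6.863)²/6.863 = 2.4938
  (29 − 17.306)²/17.306 = 7.9019
  (24 − 25.960)²/25.960 = 0.1480
  (10 − 23.871)²/23.871 = 8.0602
χ² = 0.8963 + 0.0275 + 0.0840 + 0.0041 + 0.2403 + 8.4245 + 0.0030 + 7.1685 + 2.4938 + 7.9019 + 0.1480 + 8.0602 = 35.45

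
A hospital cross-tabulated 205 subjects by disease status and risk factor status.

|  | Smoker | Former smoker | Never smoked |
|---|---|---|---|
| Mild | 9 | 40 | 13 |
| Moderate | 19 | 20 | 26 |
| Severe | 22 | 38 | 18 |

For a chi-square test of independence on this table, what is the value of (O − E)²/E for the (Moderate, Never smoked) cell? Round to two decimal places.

Row total (Moderate) = 65; column total (Never smoked) = 57; N = 205.
Expected count E = 65 × 57 / 205 = 18.073.
Contribution = (O − E)²/E = (26 − 18.073)² / 18.073 = 3.48.

3.48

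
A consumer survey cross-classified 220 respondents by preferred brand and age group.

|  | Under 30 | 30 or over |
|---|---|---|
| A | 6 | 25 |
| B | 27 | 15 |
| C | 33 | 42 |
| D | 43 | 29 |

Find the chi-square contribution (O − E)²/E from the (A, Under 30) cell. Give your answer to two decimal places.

5.70

Row total (A) = 31; column total (Under 30) = 109; N = 220.
Expected count E = 31 × 109 / 220 = 15.3591.
Contribution = (O − E)²/E = (6 − 15.3591)² / 15.3591 = 5.70.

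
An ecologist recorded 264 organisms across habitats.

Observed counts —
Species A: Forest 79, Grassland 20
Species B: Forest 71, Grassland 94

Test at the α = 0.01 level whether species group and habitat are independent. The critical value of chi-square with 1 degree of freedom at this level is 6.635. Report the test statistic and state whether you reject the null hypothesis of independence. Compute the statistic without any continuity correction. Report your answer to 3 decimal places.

Row totals: 99, 165. Column totals: 150, 114. Grand total N = 264.
Expected counts (row total × column total / N):
  Species A, Forest: 99×150/264 = 56.2500
  Species A, Grassland: 99×114/264 = 42.7500
  Species B, Forest: 165×150/264 = 93.7500
  Species B, Grassland: 165×114/264 = 71.2500
Contributions (O − E)²/E:
  (79 − 56.2500)²/56.2500 = 9.2011
  (20 − 42.7500)²/42.7500 = 12.1067
  (71 − 93.7500)²/93.7500 = 5.5207
  (94 − 71.2500)²/71.2500 = 7.2640
χ² = 9.2011 + 12.1067 + 5.5207 + 7.2640 = 34.093
df = (2−1)(2−1) = 1. Since 34.093 > 6.635, reject the null hypothesis of independence at α = 0.01.

34.093; reject H₀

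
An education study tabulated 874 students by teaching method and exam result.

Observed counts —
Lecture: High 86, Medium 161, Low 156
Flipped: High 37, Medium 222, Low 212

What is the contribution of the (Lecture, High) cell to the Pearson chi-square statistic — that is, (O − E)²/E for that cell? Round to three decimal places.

15.121

Row total (Lecture) = 403; column total (High) = 123; N = 874.
Expected count E = 403 × 123 / 874 = 56.7151.
Contribution = (O − E)²/E = (86 − 56.7151)² / 56.7151 = 15.121.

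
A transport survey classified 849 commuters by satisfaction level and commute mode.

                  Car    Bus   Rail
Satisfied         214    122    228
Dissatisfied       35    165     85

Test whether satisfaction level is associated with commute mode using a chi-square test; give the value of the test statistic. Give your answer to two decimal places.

121.94

Row totals: 564, 285. Column totals: 249, 287, 313. Grand total N = 849.
Expected counts (row total × column total / N):
  Satisfied, Car: 564×249/849 = 165.413
  Satisfied, Bus: 564×287/849 = 190.657
  Satisfied, Rail: 564×313/849 = 207.929
  Dissatisfied, Car: 285×249/849 = 83.587
  Dissatisfied, Bus: 285×287/849 = 96.343
  Dissatisfied, Rail: 285×313/849 = 105.071
Contributions (O − E)²/E:
  (214 − 165.413)²/165.413 = 14.2715
  (122 − 190.657)²/190.657 = 24.7239
  (228 − 207.929)²/207.929 = 1.9374
  (35 − 83.587)²/83.587 = 28.2424
  (165 − 96.343)²/96.343 = 48.9271
  (85 − 105.071)²/105.071 = 3.8340
χ² = 14.2715 + 24.7239 + 1.9374 + 28.2424 + 48.9271 + 3.8340 = 121.94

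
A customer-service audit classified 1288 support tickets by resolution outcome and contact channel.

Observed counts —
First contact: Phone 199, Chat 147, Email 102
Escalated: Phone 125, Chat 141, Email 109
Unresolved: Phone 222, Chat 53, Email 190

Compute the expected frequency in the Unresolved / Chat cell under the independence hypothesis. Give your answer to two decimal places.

Row total (Unresolved) = 465; column total (Chat) = 341; grand total N = 1288.
Expected count = (row total × column total) / N = 465 × 341 / 1288 = 123.11.

123.11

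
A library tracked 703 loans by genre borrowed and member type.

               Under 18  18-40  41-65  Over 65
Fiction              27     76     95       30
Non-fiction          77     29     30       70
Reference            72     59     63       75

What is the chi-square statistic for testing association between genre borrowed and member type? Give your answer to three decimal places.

Row totals: 228, 206, 269. Column totals: 176, 164, 188, 175. Grand total N = 703.
Expected counts (row total × column total / N):
  Fiction, Under 18: 228×176/703 = 57.0811
  Fiction, 18-40: 228×164/703 = 53.1892
  Fiction, 41-65: 228×188/703 = 60.9730
  Fiction, Over 65: 228×175/703 = 56.7568
  Non-fiction, Under 18: 206×176/703 = 51.5733
  Non-fiction, 18-40: 206×164/703 = 48.0569
  Non-fiction, 41-65: 206×188/703 = 55.0896
  Non-fiction, Over 65: 206×175/703 = 51.2802
  Reference, Under 18: 269×176/703 = 67.3457
  Reference, 18-40: 269×164/703 = 62.7539
  Reference, 41-65: 269×188/703 = 71.9374
  Reference, Over 65: 269×175/703 = 66.9630
Contributions (O − E)²/E:
  (27 − 57.0811)²/57.0811 = 15.8524
  (76 − 53.1892)²/53.1892 = 9.7827
  (95 − 60.9730)²/60.9730 = 18.9893
  (30 − 56.7568)²/56.7568 = 12.6139
  (77 − 51.5733)²/51.5733 = 12.5359
  (29 − 48.0569)²/48.0569 = 7.5570
  (30 − 55.0896)²/55.0896 = 11.4266
  (70 − 51.2802)²/51.2802 = 6.8336
  (72 − 67.3457)²/67.3457 = 0.3217
  (59 − 62.7539)²/62.7539 = 0.2246
  (63 − 71.9374)²/71.9374 = 1.1104
  (75 − 66.9630)²/66.9630 = 0.9646
χ² = 15.8524 + 9.7827 + 18.9893 + 12.6139 + 12.5359 + 7.5570 + 11.4266 + 6.8336 + 0.3217 + 0.2246 + 1.1104 + 0.9646 = 98.213

98.213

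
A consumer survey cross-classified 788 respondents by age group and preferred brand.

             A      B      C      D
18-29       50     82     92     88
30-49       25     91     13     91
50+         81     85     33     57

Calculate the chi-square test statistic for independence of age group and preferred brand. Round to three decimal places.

97.789

Row totals: 312, 220, 256. Column totals: 156, 258, 138, 236. Grand total N = 788.
Expected counts (row total × column total / N):
  18-29, A: 312×156/788 = 61.7665
  18-29, B: 312×258/788 = 102.1523
  18-29, C: 312×138/788 = 54.6396
  18-29, D: 312×236/788 = 93.4416
  30-49, A: 220×156/788 = 43.5533
  30-49, B: 220×258/788 = 72.0305
  30-49, C: 220×138/788 = 38.5279
  30-49, D: 220×236/788 = 65.8883
  50+, A: 256×156/788 = 50.6802
  50+, B: 256×258/788 = 83.8173
  50+, C: 256×138/788 = 44.8325
  50+, D: 256×236/788 = 76.6701
Contributions (O − E)²/E:
  (50 − 61.7665)²/61.7665 = 2.2415
  (82 − 102.1523)²/102.1523 = 3.9756
  (92 − 54.6396)²/54.6396 = 25.5456
  (88 − 93.4416)²/93.4416 = 0.3169
  (25 − 43.5533)²/43.5533 = 7.9035
  (91 − 72.0305)²/72.0305 = 4.9957
  (13 − 38.5279)²/38.5279 = 16.9143
  (91 − 65.8883)²/65.8883 = 9.5707
  (81 − 50.6802)²/50.6802 = 18.1390
  (85 − 83.8173)²/83.8173 = 0.0167
  (33 − 44.8325)²/44.8325 = 3.1229
  (57 − 76.6701)²/76.6701 = 5.0465
χ² = 2.2415 + 3.9756 + 25.5456 + 0.3169 + 7.9035 + 4.9957 + 16.9143 + 9.5707 + 18.1390 + 0.0167 + 3.1229 + 5.0465 = 97.789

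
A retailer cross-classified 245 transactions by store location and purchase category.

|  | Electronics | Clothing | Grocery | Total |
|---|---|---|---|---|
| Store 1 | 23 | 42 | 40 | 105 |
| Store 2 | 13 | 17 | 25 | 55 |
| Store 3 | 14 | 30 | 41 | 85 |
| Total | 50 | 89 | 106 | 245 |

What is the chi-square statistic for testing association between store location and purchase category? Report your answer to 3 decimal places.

3.096

Grand total N = 245.
Expected counts (row total × column total / N):
  Store 1, Electronics: 105×50/245 = 21.4286
  Store 1, Clothing: 105×89/245 = 38.1429
  Store 1, Grocery: 105×106/245 = 45.4286
  Store 2, Electronics: 55×50/245 = 11.2245
  Store 2, Clothing: 55×89/245 = 19.9796
  Store 2, Grocery: 55×106/245 = 23.7959
  Store 3, Electronics: 85×50/245 = 17.3469
  Store 3, Clothing: 85×89/245 = 30.8776
  Store 3, Grocery: 85×106/245 = 36.7755
Contributions (O − E)²/E:
  (23 − 21.4286)²/21.4286 = 0.1152
  (42 − 38.1429)²/38.1429 = 0.3900
  (40 − 45.4286)²/45.4286 = 0.6487
  (13 − 11.2245)²/11.2245 = 0.2808
  (17 − 19.9796)²/19.9796 = 0.4444
  (25 − 23.7959)²/23.7959 = 0.0609
  (14 − 17.3469)²/17.3469 = 0.6457
  (30 − 30.8776)²/30.8776 = 0.0249
  (41 − 36.7755)²/36.7755 = 0.4853
χ² = 0.1152 + 0.3900 + 0.6487 + 0.2808 + 0.4444 + 0.0609 + 0.6457 + 0.0249 + 0.4853 = 3.096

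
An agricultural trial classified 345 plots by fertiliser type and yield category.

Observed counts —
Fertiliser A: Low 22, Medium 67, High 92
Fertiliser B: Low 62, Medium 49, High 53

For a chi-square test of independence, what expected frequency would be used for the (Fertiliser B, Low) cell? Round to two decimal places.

39.93

Row total (Fertiliser B) = 164; column total (Low) = 84; grand total N = 345.
Expected count = (row total × column total) / N = 164 × 84 / 345 = 39.93.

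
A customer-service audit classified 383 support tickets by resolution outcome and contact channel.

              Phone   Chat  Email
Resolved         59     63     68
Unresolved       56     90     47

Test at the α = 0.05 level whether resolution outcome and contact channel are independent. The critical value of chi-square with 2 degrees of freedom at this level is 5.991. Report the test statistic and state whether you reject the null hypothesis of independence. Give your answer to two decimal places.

Row totals: 190, 193. Column totals: 115, 153, 115. Grand total N = 383.
Expected counts (row total × column total / N):
  Resolved, Phone: 190×115/383 = 57.050
  Resolved, Chat: 190×153/383 = 75.901
  Resolved, Email: 190×115/383 = 57.050
  Unresolved, Phone: 193×115/383 = 57.950
  Unresolved, Chat: 193×153/383 = 77.099
  Unresolved, Email: 193×115/383 = 57.950
Contributions (O − E)²/E:
  (59 − 57.050)²/57.050 = 0.0667
  (63 − 75.901)²/75.901 = 2.1928
  (68 − 57.050)²/57.050 = 2.1017
  (56 − 57.950)²/57.950 = 0.0656
  (90 − 77.099)²/77.099 = 2.1587
  (47 − 57.950)²/57.950 = 2.0691
χ² = 0.0667 + 2.1928 + 2.1017 + 0.0656 + 2.1587 + 2.0691 = 8.65
df = (2−1)(3−1) = 2. Since 8.65 > 5.991, reject the null hypothesis of independence at α = 0.05.

8.65; reject H₀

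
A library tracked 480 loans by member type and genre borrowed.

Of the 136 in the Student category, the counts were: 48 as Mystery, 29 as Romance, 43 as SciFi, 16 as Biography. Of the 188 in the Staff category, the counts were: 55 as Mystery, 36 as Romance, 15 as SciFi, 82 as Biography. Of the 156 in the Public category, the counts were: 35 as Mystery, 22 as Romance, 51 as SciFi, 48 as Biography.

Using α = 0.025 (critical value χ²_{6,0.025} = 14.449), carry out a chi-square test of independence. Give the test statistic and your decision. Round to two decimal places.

Row totals: 136, 188, 156. Column totals: 138, 87, 109, 146. Grand total N = 480.
Expected counts (row total × column total / N):
  Student, Mystery: 136×138/480 = 39.100
  Student, Romance: 136×87/480 = 24.650
  Student, SciFi: 136×109/480 = 30.883
  Student, Biography: 136×146/480 = 41.367
  Staff, Mystery: 188×138/480 = 54.050
  Staff, Romance: 188×87/480 = 34.075
  Staff, SciFi: 188×109/480 = 42.692
  Staff, Biography: 188×146/480 = 57.183
  Public, Mystery: 156×138/480 = 44.850
  Public, Romance: 156×87/480 = 28.275
  Public, SciFi: 156×109/480 = 35.425
  Public, Biography: 156×146/480 = 47.450
Contributions (O − E)²/E:
  (48 − 39.100)²/39.100 = 2.0258
  (29 − 24.650)²/24.650 = 0.7676
  (43 − 30.883)²/30.883 = 4.7541
  (16 − 41.367)²/41.367 = 15.5555
  (55 − 54.050)²/54.050 = 0.0167
  (36 − 34.075)²/34.075 = 0.1087
  (15 − 42.692)²/42.692 = 17.9623
  (82 − 57.183)²/57.183 = 10.7704
  (35 − 44.850)²/44.850 = 2.1633
  (22 − 28.275)²/28.275 = 1.3926
  (51 − 35.425)²/35.425 = 6.8477
  (48 − 47.450)²/47.450 = 0.0064
χ² = 2.0258 + 0.7676 + 4.7541 + 15.5555 + 0.0167 + 0.1087 + 17.9623 + 10.7704 + 2.1633 + 1.3926 + 6.8477 + 0.0064 = 62.37
df = (3−1)(4−1) = 6. Since 62.37 > 14.449, reject the null hypothesis of independence at α = 0.025.

62.37; reject H₀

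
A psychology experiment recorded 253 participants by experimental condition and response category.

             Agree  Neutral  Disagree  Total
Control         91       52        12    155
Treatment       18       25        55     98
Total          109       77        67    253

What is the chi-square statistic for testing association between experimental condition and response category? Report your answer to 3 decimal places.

Grand total N = 253.
Expected counts (row total × column total / N):
  Control, Agree: 155×109/253 = 66.7787
  Control, Neutral: 155×77/253 = 47.1739
  Control, Disagree: 155×67/253 = 41.0474
  Treatment, Agree: 98×109/253 = 42.2213
  Treatment, Neutral: 98×77/253 = 29.8261
  Treatment, Disagree: 98×67/253 = 25.9526
Contributions (O − E)²/E:
  (91 − 66.7787)²/66.7787 = 8.7853
  (52 − 47.1739)²/47.1739 = 0.4937
  (12 − 41.0474)²/41.0474 = 20.5555
  (18 − 42.2213)²/42.2213 = 13.8952
  (25 − 29.8261)²/29.8261 = 0.7809
  (55 − 25.9526)²/25.9526 = 32.5112
χ² = 8.7853 + 0.4937 + 20.5555 + 13.8952 + 0.7809 + 32.5112 = 77.022

77.022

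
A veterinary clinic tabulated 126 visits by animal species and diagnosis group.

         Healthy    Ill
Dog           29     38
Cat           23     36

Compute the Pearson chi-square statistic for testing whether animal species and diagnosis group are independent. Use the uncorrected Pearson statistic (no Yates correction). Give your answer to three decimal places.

0.239

Row totals: 67, 59. Column totals: 52, 74. Grand total N = 126.
Expected counts (row total × column total / N):
  Dog, Healthy: 67×52/126 = 27.6508
  Dog, Ill: 67×74/126 = 39.3492
  Cat, Healthy: 59×52/126 = 24.3492
  Cat, Ill: 59×74/126 = 34.6508
Contributions (O − E)²/E:
  (29 − 27.6508)²/27.6508 = 0.0658
  (38 − 39.3492)²/39.3492 = 0.0463
  (23 − 24.3492)²/24.3492 = 0.0748
  (36 − 34.6508)²/34.6508 = 0.0525
χ² = 0.0658 + 0.0463 + 0.0748 + 0.0525 = 0.239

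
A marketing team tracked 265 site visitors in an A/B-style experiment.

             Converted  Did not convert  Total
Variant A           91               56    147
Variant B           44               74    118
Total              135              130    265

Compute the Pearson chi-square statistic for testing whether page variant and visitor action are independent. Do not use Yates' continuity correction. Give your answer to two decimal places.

Grand total N = 265.
Expected counts (row total × column total / N):
  Variant A, Converted: 147×135/265 = 74.887
  Variant A, Did not convert: 147×130/265 = 72.113
  Variant B, Converted: 118×135/265 = 60.113
  Variant B, Did not convert: 118×130/265 = 57.887
Contributions (O − E)²/E:
  (91 − 74.887)²/74.887 = 3.4669
  (56 − 72.113)²/72.113 = 3.6003
  (44 − 60.113)²/60.113 = 4.3190
  (74 − 57.887)²/57.887 = 4.4851
χ² = 3.4669 + 3.6003 + 4.3190 + 4.4851 = 15.87

15.87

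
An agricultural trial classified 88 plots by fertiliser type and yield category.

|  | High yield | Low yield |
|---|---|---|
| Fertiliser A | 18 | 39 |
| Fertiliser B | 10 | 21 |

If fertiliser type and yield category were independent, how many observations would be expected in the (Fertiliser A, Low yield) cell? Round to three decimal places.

38.864

Row total (Fertiliser A) = 57; column total (Low yield) = 60; grand total N = 88.
Expected count = (row total × column total) / N = 57 × 60 / 88 = 38.864.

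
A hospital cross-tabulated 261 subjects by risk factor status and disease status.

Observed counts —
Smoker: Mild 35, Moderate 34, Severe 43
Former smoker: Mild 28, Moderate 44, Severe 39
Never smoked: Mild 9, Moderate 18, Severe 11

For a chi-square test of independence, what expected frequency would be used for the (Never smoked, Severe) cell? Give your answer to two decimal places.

13.54

Row total (Never smoked) = 38; column total (Severe) = 93; grand total N = 261.
Expected count = (row total × column total) / N = 38 × 93 / 261 = 13.54.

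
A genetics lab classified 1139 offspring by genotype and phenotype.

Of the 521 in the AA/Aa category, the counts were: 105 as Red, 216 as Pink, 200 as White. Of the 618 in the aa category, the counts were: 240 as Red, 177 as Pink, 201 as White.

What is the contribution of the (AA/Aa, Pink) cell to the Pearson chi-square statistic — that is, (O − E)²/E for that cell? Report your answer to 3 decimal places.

7.304

Row total (AA/Aa) = 521; column total (Pink) = 393; N = 1139.
Expected count E = 521 × 393 / 1139 = 179.7656.
Contribution = (O − E)²/E = (216 − 179.7656)² / 179.7656 = 7.304.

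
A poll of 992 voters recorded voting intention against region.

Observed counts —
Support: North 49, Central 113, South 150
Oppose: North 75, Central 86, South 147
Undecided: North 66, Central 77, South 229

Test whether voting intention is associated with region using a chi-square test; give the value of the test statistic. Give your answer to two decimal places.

Row totals: 312, 308, 372. Column totals: 190, 276, 526. Grand total N = 992.
Expected counts (row total × column total / N):
  Support, North: 312×190/992 = 59.758
  Support, Central: 312×276/992 = 86.806
  Support, South: 312×526/992 = 165.435
  Oppose, North: 308×190/992 = 58.992
  Oppose, Central: 308×276/992 = 85.694
  Oppose, South: 308×526/992 = 163.315
  Undecided, North: 372×190/992 = 71.250
  Undecided, Central: 372×276/992 = 103.500
  Undecided, South: 372×526/992 = 197.250
Contributions (O − E)²/E:
  (49 − 59.758)²/59.758 = 1.9367
  (113 − 86.806)²/86.806 = 7.9041
  (150 − 165.435)²/165.435 = 1.4401
  (75 − 58.992)²/58.992 = 4.3439
  (86 − 85.694)²/85.694 = 0.0011
  (147 − 163.315)²/163.315 = 1.6299
  (66 − 71.250)²/71.250 = 0.3868
  (77 − 103.500)²/103.500 = 6.7850
  (229 − 197.250)²/197.250 = 5.1106
χ² = 1.9367 + 7.9041 + 1.4401 + 4.3439 + 0.0011 + 1.6299 + 0.3868 + 6.7850 + 5.1106 = 29.54

29.54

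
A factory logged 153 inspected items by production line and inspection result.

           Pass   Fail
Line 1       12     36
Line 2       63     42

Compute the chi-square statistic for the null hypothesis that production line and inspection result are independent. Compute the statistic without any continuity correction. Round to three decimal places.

16.147

Row totals: 48, 105. Column totals: 75, 78. Grand total N = 153.
Expected counts (row total × column total / N):
  Line 1, Pass: 48×75/153 = 23.5294
  Line 1, Fail: 48×78/153 = 24.4706
  Line 2, Pass: 105×75/153 = 51.4706
  Line 2, Fail: 105×78/153 = 53.5294
Contributions (O − E)²/E:
  (12 − 23.5294)²/23.5294 = 5.6494
  (36 − 24.4706)²/24.4706 = 5.4321
  (63 − 51.4706)²/51.4706 = 2.5826
  (42 − 53.5294)²/53.5294 = 2.4833
χ² = 5.6494 + 5.4321 + 2.5826 + 2.4833 = 16.147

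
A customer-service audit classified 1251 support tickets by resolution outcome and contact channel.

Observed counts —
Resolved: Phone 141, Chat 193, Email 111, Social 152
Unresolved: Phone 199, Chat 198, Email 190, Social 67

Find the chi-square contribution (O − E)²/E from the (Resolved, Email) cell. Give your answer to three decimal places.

Row total (Resolved) = 597; column total (Email) = 301; N = 1251.
Expected count E = 597 × 301 / 1251 = 143.642686.
Contribution = (O − E)²/E = (111 − 143.642686)² / 143.642686 = 7.418.

7.418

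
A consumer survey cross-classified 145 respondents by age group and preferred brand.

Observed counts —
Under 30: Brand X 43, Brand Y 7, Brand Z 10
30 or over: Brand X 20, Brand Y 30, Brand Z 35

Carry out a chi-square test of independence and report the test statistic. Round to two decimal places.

33.26

Row totals: 60, 85. Column totals: 63, 37, 45. Grand total N = 145.
Expected counts (row total × column total / N):
  Under 30, Brand X: 60×63/145 = 26.069
  Under 30, Brand Y: 60×37/145 = 15.310
  Under 30, Brand Z: 60×45/145 = 18.621
  30 or over, Brand X: 85×63/145 = 36.931
  30 or over, Brand Y: 85×37/145 = 21.690
  30 or over, Brand Z: 85×45/145 = 26.379
Contributions (O − E)²/E:
  (43 − 26.069)²/26.069 = 10.9962
  (7 − 15.310)²/15.310 = 4.5105
  (10 − 18.621)²/18.621 = 3.9913
  (20 − 36.931)²/36.931 = 7.7620
  (30 − 21.690)²/21.690 = 3.1838
  (35 − 26.379)²/26.379 = 2.8175
χ² = 10.9962 + 4.5105 + 3.9913 + 7.7620 + 3.1838 + 2.8175 = 33.26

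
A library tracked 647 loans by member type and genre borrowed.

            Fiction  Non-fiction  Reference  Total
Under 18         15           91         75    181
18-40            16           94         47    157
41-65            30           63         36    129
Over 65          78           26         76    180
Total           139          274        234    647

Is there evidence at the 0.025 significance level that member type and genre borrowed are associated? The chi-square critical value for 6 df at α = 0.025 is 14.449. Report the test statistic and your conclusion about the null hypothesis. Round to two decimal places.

119.96; reject H₀

Grand total N = 647.
Expected counts (row total × column total / N):
  Under 18, Fiction: 181×139/647 = 38.8856
  Under 18, Non-fiction: 181×274/647 = 76.6522
  Under 18, Reference: 181×234/647 = 65.4621
  18-40, Fiction: 157×139/647 = 33.7295
  18-40, Non-fiction: 157×274/647 = 66.4884
  18-40, Reference: 157×234/647 = 56.7821
  41-65, Fiction: 129×139/647 = 27.7141
  41-65, Non-fiction: 129×274/647 = 54.6306
  41-65, Reference: 129×234/647 = 46.6553
  Over 65, Fiction: 180×139/647 = 38.6708
  Over 65, Non-fiction: 180×274/647 = 76.2287
  Over 65, Reference: 180×234/647 = 65.1005
Contributions (O − E)²/E:
  (15 − 38.8856)²/38.8856 = 14.6718
  (91 − 76.6522)²/76.6522 = 2.6856
  (75 − 65.4621)²/65.4621 = 1.3897
  (16 − 33.7295)²/33.7295 = 9.3193
  (94 − 66.4884)²/66.4884 = 11.3838
  (47 − 56.7821)²/56.7821 = 1.6852
  (30 − 27.7141)²/27.7141 = 0.1885
  (63 − 54.6306)²/54.6306 = 1.2822
  (36 − 46.6553)²/46.6553 = 2.4335
  (78 − 38.6708)²/38.6708 = 39.9988
  (26 − 76.2287)²/76.2287 = 33.0968
  (76 − 65.1005)²/65.1005 = 1.8249
χ² = 14.6718 + 2.6856 + 1.3897 + 9.3193 + 11.3838 + 1.6852 + 0.1885 + 1.2822 + 2.4335 + 39.9988 + 33.0968 + 1.8249 = 119.96
df = (4−1)(3−1) = 6. Since 119.96 > 14.449, reject the null hypothesis of independence at α = 0.025.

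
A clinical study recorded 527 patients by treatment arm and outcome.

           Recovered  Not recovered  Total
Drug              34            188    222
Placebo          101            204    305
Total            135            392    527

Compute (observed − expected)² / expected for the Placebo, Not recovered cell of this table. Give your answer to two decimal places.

2.31

Row total (Placebo) = 305; column total (Not recovered) = 392; N = 527.
Expected count E = 305 × 392 / 527 = 226.869.
Contribution = (O − E)²/E = (204 − 226.869)² / 226.869 = 2.31.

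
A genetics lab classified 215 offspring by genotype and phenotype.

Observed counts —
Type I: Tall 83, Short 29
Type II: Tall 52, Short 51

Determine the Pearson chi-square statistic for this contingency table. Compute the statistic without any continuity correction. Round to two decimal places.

12.81

Row totals: 112, 103. Column totals: 135, 80. Grand total N = 215.
Expected counts (row total × column total / N):
  Type I, Tall: 112×135/215 = 70.326
  Type I, Short: 112×80/215 = 41.674
  Type II, Tall: 103×135/215 = 64.674
  Type II, Short: 103×80/215 = 38.326
Contributions (O − E)²/E:
  (83 − 70.326)²/70.326 = 2.2841
  (29 − 41.674)²/41.674 = 3.8544
  (52 − 64.674)²/64.674 = 2.4837
  (51 − 38.326)²/38.326 = 4.1912
χ² = 2.2841 + 3.8544 + 2.4837 + 4.1912 = 12.81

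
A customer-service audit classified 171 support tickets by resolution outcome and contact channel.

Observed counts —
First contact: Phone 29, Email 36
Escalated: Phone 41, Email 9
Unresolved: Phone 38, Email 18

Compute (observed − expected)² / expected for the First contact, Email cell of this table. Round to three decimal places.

Row total (First contact) = 65; column total (Email) = 63; N = 171.
Expected count E = 65 × 63 / 171 = 23.9474.
Contribution = (O − E)²/E = (36 − 23.9474)² / 23.9474 = 6.066.

6.066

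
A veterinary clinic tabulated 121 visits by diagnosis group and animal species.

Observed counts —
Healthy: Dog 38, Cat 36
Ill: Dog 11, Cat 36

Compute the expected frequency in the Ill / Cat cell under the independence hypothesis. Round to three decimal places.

27.967

Row total (Ill) = 47; column total (Cat) = 72; grand total N = 121.
Expected count = (row total × column total) / N = 47 × 72 / 121 = 27.967.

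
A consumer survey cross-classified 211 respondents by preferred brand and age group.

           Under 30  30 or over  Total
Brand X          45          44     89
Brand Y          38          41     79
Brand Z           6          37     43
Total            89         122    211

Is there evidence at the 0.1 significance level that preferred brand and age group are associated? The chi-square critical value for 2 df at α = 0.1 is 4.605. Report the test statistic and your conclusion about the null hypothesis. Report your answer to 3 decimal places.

17.747; reject H₀

Grand total N = 211.
Expected counts (row total × column total / N):
  Brand X, Under 30: 89×89/211 = 37.5403
  Brand X, 30 or over: 89×122/211 = 51.4597
  Brand Y, Under 30: 79×89/211 = 33.3223
  Brand Y, 30 or over: 79×122/211 = 45.6777
  Brand Z, Under 30: 43×89/211 = 18.1374
  Brand Z, 30 or over: 43×122/211 = 24.8626
Contributions (O − E)²/E:
  (45 − 37.5403)²/37.5403 = 1.4823
  (44 − 51.4597)²/51.4597 = 1.0814
  (38 − 33.3223)²/33.3223 = 0.6566
  (41 − 45.6777)²/45.6777 = 0.4790
  (6 − 18.1374)²/18.1374 = 8.1222
  (37 − 24.8626)²/24.8626 = 5.9252
χ² = 1.4823 + 1.0814 + 0.6566 + 0.4790 + 8.1222 + 5.9252 = 17.747
df = (3−1)(2−1) = 2. Since 17.747 > 4.605, reject the null hypothesis of independence at α = 0.1.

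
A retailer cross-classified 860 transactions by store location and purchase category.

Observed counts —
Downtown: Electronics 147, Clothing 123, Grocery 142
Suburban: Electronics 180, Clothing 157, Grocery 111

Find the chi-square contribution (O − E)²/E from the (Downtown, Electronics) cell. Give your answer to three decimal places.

Row total (Downtown) = 412; column total (Electronics) = 327; N = 860.
Expected count E = 412 × 327 / 860 = 156.6558.
Contribution = (O − E)²/E = (147 − 156.6558)² / 156.6558 = 0.595.

0.595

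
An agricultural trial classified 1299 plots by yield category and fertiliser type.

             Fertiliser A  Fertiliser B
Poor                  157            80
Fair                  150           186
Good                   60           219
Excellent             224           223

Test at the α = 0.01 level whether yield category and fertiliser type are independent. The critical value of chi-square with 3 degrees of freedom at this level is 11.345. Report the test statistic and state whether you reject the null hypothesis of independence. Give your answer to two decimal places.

109.84; reject H₀

Row totals: 237, 336, 279, 447. Column totals: 591, 708. Grand total N = 1299.
Expected counts (row total × column total / N):
  Poor, Fertiliser A: 237×591/1299 = 107.827
  Poor, Fertiliser B: 237×708/1299 = 129.173
  Fair, Fertiliser A: 336×591/1299 = 152.868
  Fair, Fertiliser B: 336×708/1299 = 183.132
  Good, Fertiliser A: 279×591/1299 = 126.935
  Good, Fertiliser B: 279×708/1299 = 152.065
  Excellent, Fertiliser A: 447×591/1299 = 203.370
  Excellent, Fertiliser B: 447×708/1299 = 243.630
Contributions (O − E)²/E:
  (157 − 107.827)²/107.827 = 22.4247
  (80 − 129.173)²/129.173 = 18.7190
  (150 − 152.868)²/152.868 = 0.0538
  (186 − 183.132)²/183.132 = 0.0449
  (60 − 126.935)²/126.935 = 35.2960
  (219 − 152.065)²/152.065 = 29.4630
  (224 − 203.370)²/203.370 = 2.0927
  (223 − 243.630)²/243.630 = 1.7469
χ² = 22.4247 + 18.7190 + 0.0538 + 0.0449 + 35.2960 + 29.4630 + 2.0927 + 1.7469 = 109.84
df = (4−1)(2−1) = 3. Since 109.84 > 11.345, reject the null hypothesis of independence at α = 0.01.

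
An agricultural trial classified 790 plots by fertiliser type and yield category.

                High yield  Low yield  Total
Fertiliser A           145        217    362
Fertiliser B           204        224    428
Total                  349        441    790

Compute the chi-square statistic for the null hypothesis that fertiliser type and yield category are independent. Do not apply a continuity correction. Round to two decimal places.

Grand total N = 790.
Expected counts (row total × column total / N):
  Fertiliser A, High yield: 362×349/790 = 159.922
  Fertiliser A, Low yield: 362×441/790 = 202.078
  Fertiliser B, High yield: 428×349/790 = 189.078
  Fertiliser B, Low yield: 428×441/790 = 238.922
Contributions (O − E)²/E:
  (145 − 159.922)²/159.922 = 1.3923
  (217 − 202.078)²/202.078 = 1.1019
  (204 − 189.078)²/189.078 = 1.1776
  (224 − 238.922)²/238.922 = 0.9320
χ² = 1.3923 + 1.1019 + 1.1776 + 0.9320 = 4.60

4.60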